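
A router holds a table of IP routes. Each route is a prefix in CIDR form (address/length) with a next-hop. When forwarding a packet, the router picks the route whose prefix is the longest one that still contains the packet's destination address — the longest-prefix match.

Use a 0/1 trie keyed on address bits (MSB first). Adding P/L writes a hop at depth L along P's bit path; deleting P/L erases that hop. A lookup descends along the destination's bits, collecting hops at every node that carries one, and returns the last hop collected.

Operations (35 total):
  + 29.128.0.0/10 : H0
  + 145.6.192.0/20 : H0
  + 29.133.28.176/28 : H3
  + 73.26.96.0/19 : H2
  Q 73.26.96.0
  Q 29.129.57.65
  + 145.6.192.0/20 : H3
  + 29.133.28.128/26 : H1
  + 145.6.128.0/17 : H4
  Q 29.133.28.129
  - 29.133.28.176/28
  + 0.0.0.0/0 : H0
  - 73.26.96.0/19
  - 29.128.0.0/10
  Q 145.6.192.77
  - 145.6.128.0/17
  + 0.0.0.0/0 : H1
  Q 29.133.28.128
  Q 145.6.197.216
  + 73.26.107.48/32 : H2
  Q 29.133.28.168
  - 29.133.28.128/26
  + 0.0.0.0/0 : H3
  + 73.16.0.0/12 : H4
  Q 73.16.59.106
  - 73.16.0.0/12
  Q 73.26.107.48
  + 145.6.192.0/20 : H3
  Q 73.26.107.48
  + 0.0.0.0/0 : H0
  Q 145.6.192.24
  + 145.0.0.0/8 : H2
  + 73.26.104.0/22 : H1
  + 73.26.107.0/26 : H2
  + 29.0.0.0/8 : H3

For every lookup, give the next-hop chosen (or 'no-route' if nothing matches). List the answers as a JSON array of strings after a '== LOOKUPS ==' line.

Trace:
  add 29.128.0.0/10 -> H0 at depth 10
  add 145.6.192.0/20 -> H0 at depth 20
  add 29.133.28.176/28 -> H3 at depth 28
  add 73.26.96.0/19 -> H2 at depth 19
  Q 73.26.96.0: descend 0100100100011010011 ; hops seen [H2] ; pick H2
  Q 29.129.57.65: descend 0001110110000 ; hops seen [H0] ; pick H0
  add 145.6.192.0/20 -> H3 at depth 20
  add 29.133.28.128/26 -> H1 at depth 26
  add 145.6.128.0/17 -> H4 at depth 17
  Q 29.133.28.129: descend 00011101100001010001110010 ; hops seen [H0,H1] ; pick H1
  del 29.133.28.176/28 (clear depth 28)
  add 0.0.0.0/0 -> H0 at depth 0
  del 73.26.96.0/19 (clear depth 19)
  del 29.128.0.0/10 (clear depth 10)
  Q 145.6.192.77: descend 10010001000001101100 ; hops seen [H0,H4,H3] ; pick H3
  del 145.6.128.0/17 (clear depth 17)
  add 0.0.0.0/0 -> H1 at depth 0
  Q 29.133.28.128: descend 00011101100001010001110010 ; hops seen [H1,H1] ; pick H1
  Q 145.6.197.216: descend 10010001000001101100 ; hops seen [H1,H3] ; pick H3
  add 73.26.107.48/32 -> H2 at depth 32
  Q 29.133.28.168: descend 000111011000010100011100101 ; hops seen [H1,H1] ; pick H1
  del 29.133.28.128/26 (clear depth 26)
  add 0.0.0.0/0 -> H3 at depth 0
  add 73.16.0.0/12 -> H4 at depth 12
  Q 73.16.59.106: descend 010010010001 ; hops seen [H3,H4] ; pick H4
  del 73.16.0.0/12 (clear depth 12)
  Q 73.26.107.48: descend 01001001000110100110101100110000 ; hops seen [H3,H2] ; pick H2
  add 145.6.192.0/20 -> H3 at depth 20
  Q 73.26.107.48: descend 01001001000110100110101100110000 ; hops seen [H3,H2] ; pick H2
  add 0.0.0.0/0 -> H0 at depth 0
  Q 145.6.192.24: descend 10010001000001101100 ; hops seen [H0,H3] ; pick H3
  add 145.0.0.0/8 -> H2 at depth 8
  add 73.26.104.0/22 -> H1 at depth 22
  add 73.26.107.0/26 -> H2 at depth 26
  add 29.0.0.0/8 -> H3 at depth 8

== LOOKUPS ==
["H2","H0","H1","H3","H1","H3","H1","H4","H2","H2","H3"]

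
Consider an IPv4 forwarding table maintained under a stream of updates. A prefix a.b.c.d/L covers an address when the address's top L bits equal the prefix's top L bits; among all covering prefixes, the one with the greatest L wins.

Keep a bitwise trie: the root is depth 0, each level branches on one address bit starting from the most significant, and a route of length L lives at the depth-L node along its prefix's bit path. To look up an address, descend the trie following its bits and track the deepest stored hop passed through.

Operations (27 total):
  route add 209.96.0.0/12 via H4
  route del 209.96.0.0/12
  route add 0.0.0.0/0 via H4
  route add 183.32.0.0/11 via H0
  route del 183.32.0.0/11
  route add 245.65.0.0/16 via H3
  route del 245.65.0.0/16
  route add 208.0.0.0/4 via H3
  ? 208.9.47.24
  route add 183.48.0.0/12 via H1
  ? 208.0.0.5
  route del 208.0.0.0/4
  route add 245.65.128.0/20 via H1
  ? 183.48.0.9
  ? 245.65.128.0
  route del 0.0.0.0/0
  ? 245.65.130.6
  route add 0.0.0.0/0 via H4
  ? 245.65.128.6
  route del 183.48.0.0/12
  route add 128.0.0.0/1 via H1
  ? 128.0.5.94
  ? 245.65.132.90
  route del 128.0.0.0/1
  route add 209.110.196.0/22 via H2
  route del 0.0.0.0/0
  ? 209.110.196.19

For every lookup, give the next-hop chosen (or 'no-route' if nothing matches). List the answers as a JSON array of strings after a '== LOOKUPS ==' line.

Process each operation:
  add 209.96.0.0/12 -> H4 at depth 12
  del 209.96.0.0/12 (clear depth 12)
  add 0.0.0.0/0 -> H4 at depth 0
  add 183.32.0.0/11 -> H0 at depth 11
  del 183.32.0.0/11 (clear depth 11)
  add 245.65.0.0/16 -> H3 at depth 16
  del 245.65.0.0/16 (clear depth 16)
  add 208.0.0.0/4 -> H3 at depth 4
  Q 208.9.47.24: descend 1101000 ; hops seen [H4,H3] ; pick H3
  add 183.48.0.0/12 -> H1 at depth 12
  Q 208.0.0.5: descend 1101000 ; hops seen [H4,H3] ; pick H3
  del 208.0.0.0/4 (clear depth 4)
  add 245.65.128.0/20 -> H1 at depth 20
  Q 183.48.0.9: descend 101101110011 ; hops seen [H4,H1] ; pick H1
  Q 245.65.128.0: descend 11110101010000011000 ; hops seen [H4,H1] ; pick H1
  del 0.0.0.0/0 (clear depth 0)
  Q 245.65.130.6: descend 11110101010000011000 ; hops seen [H1] ; pick H1
  add 0.0.0.0/0 -> H4 at depth 0
  Q 245.65.128.6: descend 11110101010000011000 ; hops seen [H4,H1] ; pick H1
  del 183.48.0.0/12 (clear depth 12)
  add 128.0.0.0/1 -> H1 at depth 1
  Q 128.0.5.94: descend 10 ; hops seen [H4,H1] ; pick H1
  Q 245.65.132.90: descend 11110101010000011000 ; hops seen [H4,H1,H1] ; pick H1
  del 128.0.0.0/1 (clear depth 1)
  add 209.110.196.0/22 -> H2 at depth 22
  del 0.0.0.0/0 (clear depth 0)
  Q 209.110.196.19: descend 1101000101101110110001 ; hops seen [H2] ; pick H2

== LOOKUPS ==
["H3","H3","H1","H1","H1","H1","H1","H1","H2"]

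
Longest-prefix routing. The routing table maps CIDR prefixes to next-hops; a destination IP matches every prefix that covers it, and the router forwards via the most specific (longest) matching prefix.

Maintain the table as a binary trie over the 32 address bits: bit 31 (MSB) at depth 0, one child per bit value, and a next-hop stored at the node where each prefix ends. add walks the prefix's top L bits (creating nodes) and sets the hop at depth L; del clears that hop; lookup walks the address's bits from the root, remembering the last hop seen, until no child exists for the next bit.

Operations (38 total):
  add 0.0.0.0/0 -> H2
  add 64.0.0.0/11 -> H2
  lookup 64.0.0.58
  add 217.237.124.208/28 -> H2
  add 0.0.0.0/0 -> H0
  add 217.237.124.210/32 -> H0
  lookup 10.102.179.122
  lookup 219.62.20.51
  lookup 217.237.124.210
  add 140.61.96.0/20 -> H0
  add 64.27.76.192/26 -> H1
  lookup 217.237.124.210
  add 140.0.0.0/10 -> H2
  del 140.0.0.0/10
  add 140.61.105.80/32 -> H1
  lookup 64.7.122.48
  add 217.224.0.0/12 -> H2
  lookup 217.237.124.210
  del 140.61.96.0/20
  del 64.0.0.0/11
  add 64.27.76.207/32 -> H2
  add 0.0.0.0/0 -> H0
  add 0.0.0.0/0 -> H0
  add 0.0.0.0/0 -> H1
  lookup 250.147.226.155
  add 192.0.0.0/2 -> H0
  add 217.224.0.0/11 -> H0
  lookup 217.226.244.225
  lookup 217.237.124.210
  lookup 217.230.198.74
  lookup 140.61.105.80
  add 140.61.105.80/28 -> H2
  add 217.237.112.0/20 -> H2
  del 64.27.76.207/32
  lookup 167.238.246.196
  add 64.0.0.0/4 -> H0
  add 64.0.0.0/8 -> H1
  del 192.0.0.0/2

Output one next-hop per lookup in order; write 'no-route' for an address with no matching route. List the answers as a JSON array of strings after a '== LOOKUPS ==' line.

Process each operation:
  + 0.0.0.0/0 (H2) depth=0
  + 64.0.0.0/11 (H2) depth=11
  ? 64.0.0.58  path d0:H2→d1:-→d2:-→d3:-→d4:-→d5:-→d6:-→d7:-→d8:-→d9:-→d10:-→d11:H2  best=H2
  + 217.237.124.208/28 (H2) depth=28
  + 0.0.0.0/0 (H0) depth=0
  + 217.237.124.210/32 (H0) depth=32
  ? 10.102.179.122  path d0:H0→d1:-  best=H0
  ? 219.62.20.51  path d0:H0→d1:-→d2:-→d3:-→d4:-→d5:-→d6:-  best=H0
  ? 217.237.124.210  path d0:H0→d1:-→d2:-→d3:-→d4:-→d5:-→d6:-→d7:-→d8:-→d9:-→d10:-→d11:-→d12:-→d13:-→d14:-→d15:-→d16:-→d17:-→d18:-→d19:-→d20:-→d21:-→d22:-→d23:-→d24:-→d25:-→d26:-→d27:-→d28:H2→d29:-→d30:-→d31:-→d32:H0  best=H0
  + 140.61.96.0/20 (H0) depth=20
  + 64.27.76.192/26 (H1) depth=26
  ? 217.237.124.210  path d0:H0→d1:-→d2:-→d3:-→d4:-→d5:-→d6:-→d7:-→d8:-→d9:-→d10:-→d11:-→d12:-→d13:-→d14:-→d15:-→d16:-→d17:-→d18:-→d19:-→d20:-→d21:-→d22:-→d23:-→d24:-→d25:-→d26:-→d27:-→d28:H2→d29:-→d30:-→d31:-→d32:H0  best=H0
  + 140.0.0.0/10 (H2) depth=10
  del 140.0.0.0/10 (clear depth 10)
  + 140.61.105.80/32 (H1) depth=32
  ? 64.7.122.48  path d0:H0→d1:-→d2:-→d3:-→d4:-→d5:-→d6:-→d7:-→d8:-→d9:-→d10:-→d11:H2  best=H2
  + 217.224.0.0/12 (H2) depth=12
  ? 217.237.124.210  path d0:H0→d1:-→d2:-→d3:-→d4:-→d5:-→d6:-→d7:-→d8:-→d9:-→d10:-→d11:-→d12:H2→d13:-→d14:-→d15:-→d16:-→d17:-→d18:-→d19:-→d20:-→d21:-→d22:-→d23:-→d24:-→d25:-→d26:-→d27:-→d28:H2→d29:-→d30:-→d31:-→d32:H0  best=H0
  del 140.61.96.0/20 (clear depth 20)
  del 64.0.0.0/11 (clear depth 11)
  + 64.27.76.207/32 (H2) depth=32
  + 0.0.0.0/0 (H0) depth=0
  + 0.0.0.0/0 (H0) depth=0
  + 0.0.0.0/0 (H1) depth=0
  ? 250.147.226.155  path d0:H1→d1:-→d2:-  best=H1
  + 192.0.0.0/2 (H0) depth=2
  + 217.224.0.0/11 (H0) depth=11
  ? 217.226.244.225  path d0:H1→d1:-→d2:H0→d3:-→d4:-→d5:-→d6:-→d7:-→d8:-→d9:-→d10:-→d11:H0→d12:H2  best=H2
  ? 217.237.124.210  path d0:H1→d1:-→d2:H0→d3:-→d4:-→d5:-→d6:-→d7:-→d8:-→d9:-→d10:-→d11:H0→d12:H2→d13:-→d14:-→d15:-→d16:-→d17:-→d18:-→d19:-→d20:-→d21:-→d22:-→d23:-→d24:-→d25:-→d26:-→d27:-→d28:H2→d29:-→d30:-→d31:-→d32:H0  best=H0
  ? 217.230.198.74  path d0:H1→d1:-→d2:H0→d3:-→d4:-→d5:-→d6:-→d7:-→d8:-→d9:-→d10:-→d11:H0→d12:H2  best=H2
  ? 140.61.105.80  path d0:H1→d1:-→d2:-→d3:-→d4:-→d5:-→d6:-→d7:-→d8:-→d9:-→d10:-→d11:-→d12:-→d13:-→d14:-→d15:-→d16:-→d17:-→d18:-→d19:-→d20:-→d21:-→d22:-→d23:-→d24:-→d25:-→d26:-→d27:-→d28:-→d29:-→d30:-→d31:-→d32:H1  best=H1
  + 140.61.105.80/28 (H2) depth=28
  + 217.237.112.0/20 (H2) depth=20
  del 64.27.76.207/32 (clear depth 32)
  ? 167.238.246.196  path d0:H1→d1:-→d2:-  best=H1
  + 64.0.0.0/4 (H0) depth=4
  + 64.0.0.0/8 (H1) depth=8
  del 192.0.0.0/2 (clear depth 2)

== LOOKUPS ==
["H2","H0","H0","H0","H0","H2","H0","H1","H2","H0","H2","H1","H1"]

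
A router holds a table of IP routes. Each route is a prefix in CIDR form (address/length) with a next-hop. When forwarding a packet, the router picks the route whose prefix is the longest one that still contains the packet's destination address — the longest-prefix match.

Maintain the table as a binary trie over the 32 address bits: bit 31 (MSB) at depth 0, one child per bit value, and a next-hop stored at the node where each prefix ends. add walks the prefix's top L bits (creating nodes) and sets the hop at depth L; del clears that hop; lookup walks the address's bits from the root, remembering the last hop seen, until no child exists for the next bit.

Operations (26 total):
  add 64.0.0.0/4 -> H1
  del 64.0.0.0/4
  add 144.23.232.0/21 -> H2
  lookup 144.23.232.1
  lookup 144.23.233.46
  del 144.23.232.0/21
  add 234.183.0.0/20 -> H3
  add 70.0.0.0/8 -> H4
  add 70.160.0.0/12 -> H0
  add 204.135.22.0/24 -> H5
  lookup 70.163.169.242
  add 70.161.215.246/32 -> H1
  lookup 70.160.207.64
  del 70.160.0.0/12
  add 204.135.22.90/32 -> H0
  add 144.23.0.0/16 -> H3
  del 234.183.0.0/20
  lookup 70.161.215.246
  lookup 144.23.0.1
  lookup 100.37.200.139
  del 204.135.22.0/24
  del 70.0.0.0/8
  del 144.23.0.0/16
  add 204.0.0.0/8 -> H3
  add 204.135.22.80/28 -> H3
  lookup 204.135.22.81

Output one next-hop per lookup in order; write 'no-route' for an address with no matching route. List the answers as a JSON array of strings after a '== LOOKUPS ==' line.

Process each operation:
  add 64.0.0.0/4 -> H1 at depth 4
  - 64.0.0.0/4 clear@4
  add 144.23.232.0/21 -> H2 at depth 21
  lookup 144.23.232.1: bits 100100000001011111101 walk d0:-→d1:-→d2:-→d3:-→d4:-→d5:-→d6:-→d7:-→d8:-→d9:-→d10:-→d11:-→d12:-→d13:-→d14:-→d15:-→d16:-→d17:-→d18:-→d19:-→d20:-→d21:H2 -> H2
  lookup 144.23.233.46: bits 100100000001011111101 walk d0:-→d1:-→d2:-→d3:-→d4:-→d5:-→d6:-→d7:-→d8:-→d9:-→d10:-→d11:-→d12:-→d13:-→d14:-→d15:-→d16:-→d17:-→d18:-→d19:-→d20:-→d21:H2 -> H2
  - 144.23.232.0/21 clear@21
  add 234.183.0.0/20 -> H3 at depth 20
  add 70.0.0.0/8 -> H4 at depth 8
  add 70.160.0.0/12 -> H0 at depth 12
  add 204.135.22.0/24 -> H5 at depth 24
  lookup 70.163.169.242: bits 010001101010 walk d0:-→d1:-→d2:-→d3:-→d4:-→d5:-→d6:-→d7:-→d8:H4→d9:-→d10:-→d11:-→d12:H0 -> H0
  add 70.161.215.246/32 -> H1 at depth 32
  lookup 70.160.207.64: bits 010001101010000 walk d0:-→d1:-→d2:-→d3:-→d4:-→d5:-→d6:-→d7:-→d8:H4→d9:-→d10:-→d11:-→d12:H0→d13:-→d14:-→d15:- -> H0
  - 70.160.0.0/12 clear@12
  add 204.135.22.90/32 -> H0 at depth 32
  add 144.23.0.0/16 -> H3 at depth 16
  - 234.183.0.0/20 clear@20
  lookup 70.161.215.246: bits 01000110101000011101011111110110 walk d0:-→d1:-→d2:-→d3:-→d4:-→d5:-→d6:-→d7:-→d8:H4→d9:-→d10:-→d11:-→d12:-→d13:-→d14:-→d15:-→d16:-→d17:-→d18:-→d19:-→d20:-→d21:-→d22:-→d23:-→d24:-→d25:-→d26:-→d27:-→d28:-→d29:-→d30:-→d31:-→d32:H1 -> H1
  lookup 144.23.0.1: bits 1001000000010111 walk d0:-→d1:-→d2:-→d3:-→d4:-→d5:-→d6:-→d7:-→d8:-→d9:-→d10:-→d11:-→d12:-→d13:-→d14:-→d15:-→d16:H3 -> H3
  lookup 100.37.200.139: bits 01 walk d0:-→d1:-→d2:- -> no-route
  - 204.135.22.0/24 clear@24
  - 70.0.0.0/8 clear@8
  - 144.23.0.0/16 clear@16
  add 204.0.0.0/8 -> H3 at depth 8
  add 204.135.22.80/28 -> H3 at depth 28
  lookup 204.135.22.81: bits 1100110010000111000101100101 walk d0:-→d1:-→d2:-→d3:-→d4:-→d5:-→d6:-→d7:-→d8:H3→d9:-→d10:-→d11:-→d12:-→d13:-→d14:-→d15:-→d16:-→d17:-→d18:-→d19:-→d20:-→d21:-→d22:-→d23:-→d24:-→d25:-→d26:-→d27:-→d28:H3 -> H3

== LOOKUPS ==
["H2","H2","H0","H0","H1","H3","no-route","H3"]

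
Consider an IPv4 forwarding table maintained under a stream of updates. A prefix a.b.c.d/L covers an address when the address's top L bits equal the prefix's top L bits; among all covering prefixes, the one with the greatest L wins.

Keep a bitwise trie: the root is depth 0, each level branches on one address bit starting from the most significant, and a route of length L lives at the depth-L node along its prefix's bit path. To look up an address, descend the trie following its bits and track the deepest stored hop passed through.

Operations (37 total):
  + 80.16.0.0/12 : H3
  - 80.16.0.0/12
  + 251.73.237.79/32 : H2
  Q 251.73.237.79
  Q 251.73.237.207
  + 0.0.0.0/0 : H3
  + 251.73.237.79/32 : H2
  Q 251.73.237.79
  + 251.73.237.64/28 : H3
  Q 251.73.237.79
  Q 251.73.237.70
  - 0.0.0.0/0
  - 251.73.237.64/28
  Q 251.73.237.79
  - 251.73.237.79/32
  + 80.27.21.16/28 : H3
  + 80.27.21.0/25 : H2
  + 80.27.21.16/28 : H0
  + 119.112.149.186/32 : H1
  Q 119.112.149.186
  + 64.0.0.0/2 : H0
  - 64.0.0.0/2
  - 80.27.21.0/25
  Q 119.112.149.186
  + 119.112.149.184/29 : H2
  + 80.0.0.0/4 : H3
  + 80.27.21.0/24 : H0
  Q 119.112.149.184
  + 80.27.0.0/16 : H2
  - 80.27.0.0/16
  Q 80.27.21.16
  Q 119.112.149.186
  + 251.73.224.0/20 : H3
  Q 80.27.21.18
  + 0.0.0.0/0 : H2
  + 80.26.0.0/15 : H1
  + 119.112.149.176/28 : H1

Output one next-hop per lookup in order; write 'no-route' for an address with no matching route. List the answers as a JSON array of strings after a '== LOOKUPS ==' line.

Trace:
  + 80.16.0.0/12 (H3) depth=12
  del 80.16.0.0/12 (clear depth 12)
  + 251.73.237.79/32 (H2) depth=32
  Q 251.73.237.79: descend 11111011010010011110110101001111 ; hops seen [H2] ; pick H2
  Q 251.73.237.207: descend 111110110100100111101101 ; hops seen [∅] ; pick no-route
  + 0.0.0.0/0 (H3) depth=0
  + 251.73.237.79/32 (H2) depth=32
  Q 251.73.237.79: descend 11111011010010011110110101001111 ; hops seen [H3,H2] ; pick H2
  + 251.73.237.64/28 (H3) depth=28
  Q 251.73.237.79: descend 11111011010010011110110101001111 ; hops seen [H3,H3,H2] ; pick H2
  Q 251.73.237.70: descend 1111101101001001111011010100 ; hops seen [H3,H3] ; pick H3
  del 0.0.0.0/0 (clear depth 0)
  del 251.73.237.64/28 (clear depth 28)
  Q 251.73.237.79: descend 11111011010010011110110101001111 ; hops seen [H2] ; pick H2
  del 251.73.237.79/32 (clear depth 32)
  + 80.27.21.16/28 (H3) depth=28
  + 80.27.21.0/25 (H2) depth=25
  + 80.27.21.16/28 (H0) depth=28
  + 119.112.149.186/32 (H1) depth=32
  Q 119.112.149.186: descend 01110111011100001001010110111010 ; hops seen [H1] ; pick H1
  + 64.0.0.0/2 (H0) depth=2
  del 64.0.0.0/2 (clear depth 2)
  del 80.27.21.0/25 (clear depth 25)
  Q 119.112.149.186: descend 01110111011100001001010110111010 ; hops seen [H1] ; pick H1
  + 119.112.149.184/29 (H2) depth=29
  + 80.0.0.0/4 (H3) depth=4
  + 80.27.21.0/24 (H0) depth=24
  Q 119.112.149.184: descend 011101110111000010010101101110 ; hops seen [H2] ; pick H2
  + 80.27.0.0/16 (H2) depth=16
  del 80.27.0.0/16 (clear depth 16)
  Q 80.27.21.16: descend 0101000000011011000101010001 ; hops seen [H3,H0,H0] ; pick H0
  Q 119.112.149.186: descend 01110111011100001001010110111010 ; hops seen [H2,H1] ; pick H1
  + 251.73.224.0/20 (H3) depth=20
  Q 80.27.21.18: descend 0101000000011011000101010001 ; hops seen [H3,H0,H0] ; pick H0
  + 0.0.0.0/0 (H2) depth=0
  + 80.26.0.0/15 (H1) depth=15
  + 119.112.149.176/28 (H1) depth=28

== LOOKUPS ==
["H2","no-route","H2","H2","H3","H2","H1","H1","H2","H0","H1","H0"]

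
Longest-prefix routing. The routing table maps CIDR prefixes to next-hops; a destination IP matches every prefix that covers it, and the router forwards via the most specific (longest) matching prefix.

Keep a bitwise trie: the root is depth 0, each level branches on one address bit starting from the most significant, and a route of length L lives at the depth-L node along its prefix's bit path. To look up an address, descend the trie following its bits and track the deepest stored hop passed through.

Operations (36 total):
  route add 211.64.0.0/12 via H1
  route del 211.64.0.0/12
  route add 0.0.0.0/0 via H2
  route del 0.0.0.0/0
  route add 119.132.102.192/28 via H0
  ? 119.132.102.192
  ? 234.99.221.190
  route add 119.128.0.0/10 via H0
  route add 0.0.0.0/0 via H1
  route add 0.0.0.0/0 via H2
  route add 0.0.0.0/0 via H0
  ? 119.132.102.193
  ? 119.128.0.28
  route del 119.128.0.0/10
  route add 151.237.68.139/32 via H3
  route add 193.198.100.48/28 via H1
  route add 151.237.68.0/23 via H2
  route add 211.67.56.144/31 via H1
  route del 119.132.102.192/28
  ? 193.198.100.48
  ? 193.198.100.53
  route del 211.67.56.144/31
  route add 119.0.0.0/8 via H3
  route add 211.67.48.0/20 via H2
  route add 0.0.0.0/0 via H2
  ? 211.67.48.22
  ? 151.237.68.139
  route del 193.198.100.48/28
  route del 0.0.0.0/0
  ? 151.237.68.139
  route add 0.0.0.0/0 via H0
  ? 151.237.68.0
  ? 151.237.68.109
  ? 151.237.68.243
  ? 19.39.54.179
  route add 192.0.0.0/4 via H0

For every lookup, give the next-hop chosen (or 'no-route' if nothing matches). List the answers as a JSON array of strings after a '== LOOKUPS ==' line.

Process each operation:
  add 211.64.0.0/12 -> H1 at depth 12
  - 211.64.0.0/12 clear@12
  add 0.0.0.0/0 -> H2 at depth 0
  - 0.0.0.0/0 clear@0
  add 119.132.102.192/28 -> H0 at depth 28
  lookup 119.132.102.192: bits 0111011110000100011001101100 walk d0:-→d1:-→d2:-→d3:-→d4:-→d5:-→d6:-→d7:-→d8:-→d9:-→d10:-→d11:-→d12:-→d13:-→d14:-→d15:-→d16:-→d17:-→d18:-→d19:-→d20:-→d21:-→d22:-→d23:-→d24:-→d25:-→d26:-→d27:-→d28:H0 -> H0
  lookup 234.99.221.190: bits 11 walk d0:-→d1:-→d2:- -> no-route
  add 119.128.0.0/10 -> H0 at depth 10
  add 0.0.0.0/0 -> H1 at depth 0
  add 0.0.0.0/0 -> H2 at depth 0
  add 0.0.0.0/0 -> H0 at depth 0
  lookup 119.132.102.193: bits 0111011110000100011001101100 walk d0:H0→d1:-→d2:-→d3:-→d4:-→d5:-→d6:-→d7:-→d8:-→d9:-→d10:H0→d11:-→d12:-→d13:-→d14:-→d15:-→d16:-→d17:-→d18:-→d19:-→d20:-→d21:-→d22:-→d23:-→d24:-→d25:-→d26:-→d27:-→d28:H0 -> H0
  lookup 119.128.0.28: bits 0111011110000 walk d0:H0→d1:-→d2:-→d3:-→d4:-→d5:-→d6:-→d7:-→d8:-→d9:-→d10:H0→d11:-→d12:-→d13:- -> H0
  - 119.128.0.0/10 clear@10
  add 151.237.68.139/32 -> H3 at depth 32
  add 193.198.100.48/28 -> H1 at depth 28
  add 151.237.68.0/23 -> H2 at depth 23
  add 211.67.56.144/31 -> H1 at depth 31
  - 119.132.102.192/28 clear@28
  lookup 193.198.100.48: bits 1100000111000110011001000011 walk d0:H0→d1:-→d2:-→d3:-→d4:-→d5:-→d6:-→d7:-→d8:-→d9:-→d10:-→d11:-→d12:-→d13:-→d14:-→d15:-→d16:-→d17:-→d18:-→d19:-→d20:-→d21:-→d22:-→d23:-→d24:-→d25:-→d26:-→d27:-→d28:H1 -> H1
  lookup 193.198.100.53: bits 1100000111000110011001000011 walk d0:H0→d1:-→d2:-→d3:-→d4:-→d5:-→d6:-→d7:-→d8:-→d9:-→d10:-→d11:-→d12:-→d13:-→d14:-→d15:-→d16:-→d17:-→d18:-→d19:-→d20:-→d21:-→d22:-→d23:-→d24:-→d25:-→d26:-→d27:-→d28:H1 -> H1
  - 211.67.56.144/31 clear@31
  add 119.0.0.0/8 -> H3 at depth 8
  add 211.67.48.0/20 -> H2 at depth 20
  add 0.0.0.0/0 -> H2 at depth 0
  lookup 211.67.48.22: bits 11010011010000110011 walk d0:H2→d1:-→d2:-→d3:-→d4:-→d5:-→d6:-→d7:-→d8:-→d9:-→d10:-→d11:-→d12:-→d13:-→d14:-→d15:-→d16:-→d17:-→d18:-→d19:-→d20:H2 -> H2
  lookup 151.237.68.139: bits 10010111111011010100010010001011 walk d0:H2→d1:-→d2:-→d3:-→d4:-→d5:-→d6:-→d7:-→d8:-→d9:-→d10:-→d11:-→d12:-→d13:-→d14:-→d15:-→d16:-→d17:-→d18:-→d19:-→d20:-→d21:-→d22:-→d23:H2→d24:-→d25:-→d26:-→d27:-→d28:-→d29:-→d30:-→d31:-→d32:H3 -> H3
  - 193.198.100.48/28 clear@28
  - 0.0.0.0/0 clear@0
  lookup 151.237.68.139: bits 10010111111011010100010010001011 walk d0:-→d1:-→d2:-→d3:-→d4:-→d5:-→d6:-→d7:-→d8:-→d9:-→d10:-→d11:-→d12:-→d13:-→d14:-→d15:-→d16:-→d17:-→d18:-→d19:-→d20:-→d21:-→d22:-→d23:H2→d24:-→d25:-→d26:-→d27:-→d28:-→d29:-→d30:-→d31:-→d32:H3 -> H3
  add 0.0.0.0/0 -> H0 at depth 0
  lookup 151.237.68.0: bits 100101111110110101000100 walk d0:H0→d1:-→d2:-→d3:-→d4:-→d5:-→d6:-→d7:-→d8:-→d9:-→d10:-→d11:-→d12:-→d13:-→d14:-→d15:-→d16:-→d17:-→d18:-→d19:-→d20:-→d21:-→d22:-→d23:H2→d24:- -> H2
  lookup 151.237.68.109: bits 100101111110110101000100 walk d0:H0→d1:-→d2:-→d3:-→d4:-→d5:-→d6:-→d7:-→d8:-→d9:-→d10:-→d11:-→d12:-→d13:-→d14:-→d15:-→d16:-→d17:-→d18:-→d19:-→d20:-→d21:-→d22:-→d23:H2→d24:- -> H2
  lookup 151.237.68.243: bits 1001011111101101010001001 walk d0:H0→d1:-→d2:-→d3:-→d4:-→d5:-→d6:-→d7:-→d8:-→d9:-→d10:-→d11:-→d12:-→d13:-→d14:-→d15:-→d16:-→d17:-→d18:-→d19:-→d20:-→d21:-→d22:-→d23:H2→d24:-→d25:- -> H2
  lookup 19.39.54.179: bits 0 walk d0:H0→d1:- -> H0
  add 192.0.0.0/4 -> H0 at depth 4

== LOOKUPS ==
["H0","no-route","H0","H0","H1","H1","H2","H3","H3","H2","H2","H2","H0"]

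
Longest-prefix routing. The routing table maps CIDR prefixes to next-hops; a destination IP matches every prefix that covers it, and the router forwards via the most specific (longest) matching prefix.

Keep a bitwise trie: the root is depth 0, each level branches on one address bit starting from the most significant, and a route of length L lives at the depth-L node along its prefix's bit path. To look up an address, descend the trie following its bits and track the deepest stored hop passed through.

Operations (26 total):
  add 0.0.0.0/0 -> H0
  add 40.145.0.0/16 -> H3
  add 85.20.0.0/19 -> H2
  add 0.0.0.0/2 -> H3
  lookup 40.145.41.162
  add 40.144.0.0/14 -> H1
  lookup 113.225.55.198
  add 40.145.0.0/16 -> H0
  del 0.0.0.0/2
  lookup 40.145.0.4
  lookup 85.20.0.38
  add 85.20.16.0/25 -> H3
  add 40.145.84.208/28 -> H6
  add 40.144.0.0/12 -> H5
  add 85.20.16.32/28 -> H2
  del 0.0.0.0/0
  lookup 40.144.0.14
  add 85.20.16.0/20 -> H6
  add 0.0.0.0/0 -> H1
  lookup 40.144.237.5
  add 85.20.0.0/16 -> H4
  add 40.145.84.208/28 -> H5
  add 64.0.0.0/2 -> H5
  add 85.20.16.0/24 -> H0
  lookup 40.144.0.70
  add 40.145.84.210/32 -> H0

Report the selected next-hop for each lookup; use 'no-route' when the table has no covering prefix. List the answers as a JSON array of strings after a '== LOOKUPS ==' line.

Trace:
  + 0.0.0.0/0 (H0) depth=0
  + 40.145.0.0/16 (H3) depth=16
  + 85.20.0.0/19 (H2) depth=19
  + 0.0.0.0/2 (H3) depth=2
  Q 40.145.41.162: descend 0010100010010001 ; hops seen [H0,H3,H3] ; pick H3
  + 40.144.0.0/14 (H1) depth=14
  Q 113.225.55.198: descend 01 ; hops seen [H0] ; pick H0
  + 40.145.0.0/16 (H0) depth=16
  - 0.0.0.0/2 clear@2
  Q 40.145.0.4: descend 0010100010010001 ; hops seen [H0,H1,H0] ; pick H0
  Q 85.20.0.38: descend 0101010100010100000 ; hops seen [H0,H2] ; pick H2
  + 85.20.16.0/25 (H3) depth=25
  + 40.145.84.208/28 (H6) depth=28
  + 40.144.0.0/12 (H5) depth=12
  + 85.20.16.32/28 (H2) depth=28
  - 0.0.0.0/0 clear@0
  Q 40.144.0.14: descend 001010001001000 ; hops seen [H5,H1] ; pick H1
  + 85.20.16.0/20 (H6) depth=20
  + 0.0.0.0/0 (H1) depth=0
  Q 40.144.237.5: descend 001010001001000 ; hops seen [H1,H5,H1] ; pick H1
  + 85.20.0.0/16 (H4) depth=16
  + 40.145.84.208/28 (H5) depth=28
  + 64.0.0.0/2 (H5) depth=2
  + 85.20.16.0/24 (H0) depth=24
  Q 40.144.0.70: descend 001010001001000 ; hops seen [H1,H5,H1] ; pick H1
  + 40.145.84.210/32 (H0) depth=32

== LOOKUPS ==
["H3","H0","H0","H2","H1","H1","H1"]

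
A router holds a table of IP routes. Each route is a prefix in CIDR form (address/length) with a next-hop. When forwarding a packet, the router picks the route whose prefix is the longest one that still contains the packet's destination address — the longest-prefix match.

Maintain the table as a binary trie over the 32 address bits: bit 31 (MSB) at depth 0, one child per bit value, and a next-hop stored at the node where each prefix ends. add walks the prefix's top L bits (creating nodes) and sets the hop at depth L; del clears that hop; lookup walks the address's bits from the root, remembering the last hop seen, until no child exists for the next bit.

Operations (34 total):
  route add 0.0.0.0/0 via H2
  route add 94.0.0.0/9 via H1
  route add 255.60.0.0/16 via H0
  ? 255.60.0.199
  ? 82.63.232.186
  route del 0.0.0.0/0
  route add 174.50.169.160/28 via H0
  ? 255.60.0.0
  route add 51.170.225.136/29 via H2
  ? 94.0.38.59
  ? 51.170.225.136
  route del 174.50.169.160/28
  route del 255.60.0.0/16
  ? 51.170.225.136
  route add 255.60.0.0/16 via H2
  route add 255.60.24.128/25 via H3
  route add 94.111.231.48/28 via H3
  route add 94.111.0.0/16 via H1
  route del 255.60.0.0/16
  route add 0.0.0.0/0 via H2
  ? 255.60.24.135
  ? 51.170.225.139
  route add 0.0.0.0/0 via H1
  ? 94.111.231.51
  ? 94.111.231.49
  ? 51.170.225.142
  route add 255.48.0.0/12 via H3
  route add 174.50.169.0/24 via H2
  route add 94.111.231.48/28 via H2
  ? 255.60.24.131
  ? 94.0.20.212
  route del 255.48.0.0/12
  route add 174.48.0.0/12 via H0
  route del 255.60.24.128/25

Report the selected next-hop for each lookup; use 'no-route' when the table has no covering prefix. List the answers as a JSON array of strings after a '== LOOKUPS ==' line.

Process each operation:
  add 0.0.0.0/0 -> H2 at depth 0
  add 94.0.0.0/9 -> H1 at depth 9
  add 255.60.0.0/16 -> H0 at depth 16
  ? 255.60.0.199  path d0:H2→d1:-→d2:-→d3:-→d4:-→d5:-→d6:-→d7:-→d8:-→d9:-→d10:-→d11:-→d12:-→d13:-→d14:-→d15:-→d16:H0  best=H0
  ? 82.63.232.186  path d0:H2→d1:-→d2:-→d3:-→d4:-  best=H2
  - 0.0.0.0/0 clear@0
  add 174.50.169.160/28 -> H0 at depth 28
  ? 255.60.0.0  path d0:-→d1:-→d2:-→d3:-→d4:-→d5:-→d6:-→d7:-→d8:-→d9:-→d10:-→d11:-→d12:-→d13:-→d14:-→d15:-→d16:H0  best=H0
  add 51.170.225.136/29 -> H2 at depth 29
  ? 94.0.38.59  path d0:-→d1:-→d2:-→d3:-→d4:-→d5:-→d6:-→d7:-→d8:-→d9:H1  best=H1
  ? 51.170.225.136  path d0:-→d1:-→d2:-→d3:-→d4:-→d5:-→d6:-→d7:-→d8:-→d9:-→d10:-→d11:-→d12:-→d13:-→d14:-→d15:-→d16:-→d17:-→d18:-→d19:-→d20:-→d21:-→d22:-→d23:-→d24:-→d25:-→d26:-→d27:-→d28:-→d29:H2  best=H2
  - 174.50.169.160/28 clear@28
  - 255.60.0.0/16 clear@16
  ? 51.170.225.136  path d0:-→d1:-→d2:-→d3:-→d4:-→d5:-→d6:-→d7:-→d8:-→d9:-→d10:-→d11:-→d12:-→d13:-→d14:-→d15:-→d16:-→d17:-→d18:-→d19:-→d20:-→d21:-→d22:-→d23:-→d24:-→d25:-→d26:-→d27:-→d28:-→d29:H2  best=H2
  add 255.60.0.0/16 -> H2 at depth 16
  add 255.60.24.128/25 -> H3 at depth 25
  add 94.111.231.48/28 -> H3 at depth 28
  add 94.111.0.0/16 -> H1 at depth 16
  - 255.60.0.0/16 clear@16
  add 0.0.0.0/0 -> H2 at depth 0
  ? 255.60.24.135  path d0:H2→d1:-→d2:-→d3:-→d4:-→d5:-→d6:-→d7:-→d8:-→d9:-→d10:-→d11:-→d12:-→d13:-→d14:-→d15:-→d16:-→d17:-→d18:-→d19:-→d20:-→d21:-→d22:-→d23:-→d24:-→d25:H3  best=H3
  ? 51.170.225.139  path d0:H2→d1:-→d2:-→d3:-→d4:-→d5:-→d6:-→d7:-→d8:-→d9:-→d10:-→d11:-→d12:-→d13:-→d14:-→d15:-→d16:-→d17:-→d18:-→d19:-→d20:-→d21:-→d22:-→d23:-→d24:-→d25:-→d26:-→d27:-→d28:-→d29:H2  best=H2
  add 0.0.0.0/0 -> H1 at depth 0
  ? 94.111.231.51  path d0:H1→d1:-→d2:-→d3:-→d4:-→d5:-→d6:-→d7:-→d8:-→d9:H1→d10:-→d11:-→d12:-→d13:-→d14:-→d15:-→d16:H1→d17:-→d18:-→d19:-→d20:-→d21:-→d22:-→d23:-→d24:-→d25:-→d26:-→d27:-→d28:H3  best=H3
  ? 94.111.231.49  path d0:H1→d1:-→d2:-→d3:-→d4:-→d5:-→d6:-→d7:-→d8:-→d9:H1→d10:-→d11:-→d12:-→d13:-→d14:-→d15:-→d16:H1→d17:-→d18:-→d19:-→d20:-→d21:-→d22:-→d23:-→d24:-→d25:-→d26:-→d27:-→d28:H3  best=H3
  ? 51.170.225.142  path d0:H1→d1:-→d2:-→d3:-→d4:-→d5:-→d6:-→d7:-→d8:-→d9:-→d10:-→d11:-→d12:-→d13:-→d14:-→d15:-→d16:-→d17:-→d18:-→d19:-→d20:-→d21:-→d22:-→d23:-→d24:-→d25:-→d26:-→d27:-→d28:-→d29:H2  best=H2
  add 255.48.0.0/12 -> H3 at depth 12
  add 174.50.169.0/24 -> H2 at depth 24
  add 94.111.231.48/28 -> H2 at depth 28
  ? 255.60.24.131  path d0:H1→d1:-→d2:-→d3:-→d4:-→d5:-→d6:-→d7:-→d8:-→d9:-→d10:-→d11:-→d12:H3→d13:-→d14:-→d15:-→d16:-→d17:-→d18:-→d19:-→d20:-→d21:-→d22:-→d23:-→d24:-→d25:H3  best=H3
  ? 94.0.20.212  path d0:H1→d1:-→d2:-→d3:-→d4:-→d5:-→d6:-→d7:-→d8:-→d9:H1  best=H1
  - 255.48.0.0/12 clear@12
  add 174.48.0.0/12 -> H0 at depth 12
  - 255.60.24.128/25 clear@25

== LOOKUPS ==
["H0","H2","H0","H1","H2","H2","H3","H2","H3","H3","H2","H3","H1"]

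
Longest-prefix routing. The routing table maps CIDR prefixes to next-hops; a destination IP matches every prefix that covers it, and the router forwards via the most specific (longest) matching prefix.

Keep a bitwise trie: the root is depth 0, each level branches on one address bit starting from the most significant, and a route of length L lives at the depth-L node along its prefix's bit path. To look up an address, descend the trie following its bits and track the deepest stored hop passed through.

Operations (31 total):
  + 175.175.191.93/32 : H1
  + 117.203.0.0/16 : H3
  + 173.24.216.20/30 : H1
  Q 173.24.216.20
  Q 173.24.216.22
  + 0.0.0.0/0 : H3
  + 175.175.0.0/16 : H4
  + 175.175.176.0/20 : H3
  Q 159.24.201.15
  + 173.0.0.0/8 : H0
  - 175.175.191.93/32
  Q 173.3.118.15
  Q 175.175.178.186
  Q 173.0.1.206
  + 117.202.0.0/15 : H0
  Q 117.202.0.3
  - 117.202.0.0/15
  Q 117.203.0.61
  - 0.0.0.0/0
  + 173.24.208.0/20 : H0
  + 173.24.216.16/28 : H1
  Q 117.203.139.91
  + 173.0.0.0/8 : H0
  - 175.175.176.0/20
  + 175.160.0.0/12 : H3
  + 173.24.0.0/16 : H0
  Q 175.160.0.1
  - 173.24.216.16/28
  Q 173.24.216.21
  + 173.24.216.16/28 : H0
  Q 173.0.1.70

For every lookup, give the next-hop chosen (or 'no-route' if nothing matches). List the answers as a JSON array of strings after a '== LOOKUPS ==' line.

Trace:
  + 175.175.191.93/32 (H1) depth=32
  + 117.203.0.0/16 (H3) depth=16
  + 173.24.216.20/30 (H1) depth=30
  lookup 173.24.216.20: bits 101011010001100011011000000101 walk d0:-→d1:-→d2:-→d3:-→d4:-→d5:-→d6:-→d7:-→d8:-→d9:-→d10:-→d11:-→d12:-→d13:-→d14:-→d15:-→d16:-→d17:-→d18:-→d19:-→d20:-→d21:-→d22:-→d23:-→d24:-→d25:-→d26:-→d27:-→d28:-→d29:-→d30:H1 -> H1
  lookup 173.24.216.22: bits 101011010001100011011000000101 walk d0:-→d1:-→d2:-→d3:-→d4:-→d5:-→d6:-→d7:-→d8:-→d9:-→d10:-→d11:-→d12:-→d13:-→d14:-→d15:-→d16:-→d17:-→d18:-→d19:-→d20:-→d21:-→d22:-→d23:-→d24:-→d25:-→d26:-→d27:-→d28:-→d29:-→d30:H1 -> H1
  + 0.0.0.0/0 (H3) depth=0
  + 175.175.0.0/16 (H4) depth=16
  + 175.175.176.0/20 (H3) depth=20
  lookup 159.24.201.15: bits 10 walk d0:H3→d1:-→d2:- -> H3
  + 173.0.0.0/8 (H0) depth=8
  - 175.175.191.93/32 clear@32
  lookup 173.3.118.15: bits 10101101000 walk d0:H3→d1:-→d2:-→d3:-→d4:-→d5:-→d6:-→d7:-→d8:H0→d9:-→d10:-→d11:- -> H0
  lookup 175.175.178.186: bits 10101111101011111011 walk d0:H3→d1:-→d2:-→d3:-→d4:-→d5:-→d6:-→d7:-→d8:-→d9:-→d10:-→d11:-→d12:-→d13:-→d14:-→d15:-→d16:H4→d17:-→d18:-→d19:-→d20:H3 -> H3
  lookup 173.0.1.206: bits 10101101000 walk d0:H3→d1:-→d2:-→d3:-→d4:-→d5:-→d6:-→d7:-→d8:H0→d9:-→d10:-→d11:- -> H0
  + 117.202.0.0/15 (H0) depth=15
  lookup 117.202.0.3: bits 011101011100101 walk d0:H3→d1:-→d2:-→d3:-→d4:-→d5:-→d6:-→d7:-→d8:-→d9:-→d10:-→d11:-→d12:-→d13:-→d14:-→d15:H0 -> H0
  - 117.202.0.0/15 clear@15
  lookup 117.203.0.61: bits 0111010111001011 walk d0:H3→d1:-→d2:-→d3:-→d4:-→d5:-→d6:-→d7:-→d8:-→d9:-→d10:-→d11:-→d12:-→d13:-→d14:-→d15:-→d16:H3 -> H3
  - 0.0.0.0/0 clear@0
  + 173.24.208.0/20 (H0) depth=20
  + 173.24.216.16/28 (H1) depth=28
  lookup 117.203.139.91: bits 0111010111001011 walk d0:-→d1:-→d2:-→d3:-→d4:-→d5:-→d6:-→d7:-→d8:-→d9:-→d10:-→d11:-→d12:-→d13:-→d14:-→d15:-→d16:H3 -> H3
  + 173.0.0.0/8 (H0) depth=8
  - 175.175.176.0/20 clear@20
  + 175.160.0.0/12 (H3) depth=12
  + 173.24.0.0/16 (H0) depth=16
  lookup 175.160.0.1: bits 101011111010 walk d0:-→d1:-→d2:-→d3:-→d4:-→d5:-→d6:-→d7:-→d8:-→d9:-→d10:-→d11:-→d12:H3 -> H3
  - 173.24.216.16/28 clear@28
  lookup 173.24.216.21: bits 101011010001100011011000000101 walk d0:-→d1:-→d2:-→d3:-→d4:-→d5:-→d6:-→d7:-→d8:H0→d9:-→d10:-→d11:-→d12:-→d13:-→d14:-→d15:-→d16:H0→d17:-→d18:-→d19:-→d20:H0→d21:-→d22:-→d23:-→d24:-→d25:-→d26:-→d27:-→d28:-→d29:-→d30:H1 -> H1
  + 173.24.216.16/28 (H0) depth=28
  lookup 173.0.1.70: bits 10101101000 walk d0:-→d1:-→d2:-→d3:-→d4:-→d5:-→d6:-→d7:-→d8:H0→d9:-→d10:-→d11:- -> H0

== LOOKUPS ==
["H1","H1","H3","H0","H3","H0","H0","H3","H3","H3","H1","H0"]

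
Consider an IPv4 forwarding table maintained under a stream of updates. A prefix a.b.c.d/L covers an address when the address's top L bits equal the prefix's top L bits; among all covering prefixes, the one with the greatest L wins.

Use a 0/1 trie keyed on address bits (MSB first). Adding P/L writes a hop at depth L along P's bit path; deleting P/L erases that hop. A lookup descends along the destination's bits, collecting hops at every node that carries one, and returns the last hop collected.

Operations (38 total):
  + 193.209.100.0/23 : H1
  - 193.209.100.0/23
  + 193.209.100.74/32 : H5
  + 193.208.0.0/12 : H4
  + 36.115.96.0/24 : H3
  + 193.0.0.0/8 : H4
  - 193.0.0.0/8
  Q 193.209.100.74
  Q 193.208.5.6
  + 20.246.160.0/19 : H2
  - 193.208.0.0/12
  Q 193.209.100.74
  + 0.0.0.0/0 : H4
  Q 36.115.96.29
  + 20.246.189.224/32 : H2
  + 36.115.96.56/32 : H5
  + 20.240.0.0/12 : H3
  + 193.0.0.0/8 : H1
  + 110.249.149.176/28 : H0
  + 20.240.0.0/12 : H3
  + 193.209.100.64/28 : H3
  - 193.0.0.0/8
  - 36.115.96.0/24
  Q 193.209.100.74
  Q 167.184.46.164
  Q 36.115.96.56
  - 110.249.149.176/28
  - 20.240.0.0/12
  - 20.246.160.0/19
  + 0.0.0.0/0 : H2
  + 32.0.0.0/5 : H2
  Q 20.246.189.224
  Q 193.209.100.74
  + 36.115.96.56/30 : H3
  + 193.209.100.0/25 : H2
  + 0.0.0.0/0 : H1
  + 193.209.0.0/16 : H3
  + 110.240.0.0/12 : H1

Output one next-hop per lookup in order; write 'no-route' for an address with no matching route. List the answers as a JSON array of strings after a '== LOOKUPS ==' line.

Process each operation:
  + 193.209.100.0/23 (H1) depth=23
  del 193.209.100.0/23 (clear depth 23)
  + 193.209.100.74/32 (H5) depth=32
  + 193.208.0.0/12 (H4) depth=12
  + 36.115.96.0/24 (H3) depth=24
  + 193.0.0.0/8 (H4) depth=8
  del 193.0.0.0/8 (clear depth 8)
  ? 193.209.100.74  path d0:-→d1:-→d2:-→d3:-→d4:-→d5:-→d6:-→d7:-→d8:-→d9:-→d10:-→d11:-→d12:H4→d13:-→d14:-→d15:-→d16:-→d17:-→d18:-→d19:-→d20:-→d21:-→d22:-→d23:-→d24:-→d25:-→d26:-→d27:-→d28:-→d29:-→d30:-→d31:-→d32:H5  best=H5
  ? 193.208.5.6  path d0:-→d1:-→d2:-→d3:-→d4:-→d5:-→d6:-→d7:-→d8:-→d9:-→d10:-→d11:-→d12:H4→d13:-→d14:-→d15:-  best=H4
  + 20.246.160.0/19 (H2) depth=19
  del 193.208.0.0/12 (clear depth 12)
  ? 193.209.100.74  path d0:-→d1:-→d2:-→d3:-→d4:-→d5:-→d6:-→d7:-→d8:-→d9:-→d10:-→d11:-→d12:-→d13:-→d14:-→d15:-→d16:-→d17:-→d18:-→d19:-→d20:-→d21:-→d22:-→d23:-→d24:-→d25:-→d26:-→d27:-→d28:-→d29:-→d30:-→d31:-→d32:H5  best=H5
  + 0.0.0.0/0 (H4) depth=0
  ? 36.115.96.29  path d0:H4→d1:-→d2:-→d3:-→d4:-→d5:-→d6:-→d7:-→d8:-→d9:-→d10:-→d11:-→d12:-→d13:-→d14:-→d15:-→d16:-→d17:-→d18:-→d19:-→d20:-→d21:-→d22:-→d23:-→d24:H3  best=H3
  + 20.246.189.224/32 (H2) depth=32
  + 36.115.96.56/32 (H5) depth=32
  + 20.240.0.0/12 (H3) depth=12
  + 193.0.0.0/8 (H1) depth=8
  + 110.249.149.176/28 (H0) depth=28
  + 20.240.0.0/12 (H3) depth=12
  + 193.209.100.64/28 (H3) depth=28
  del 193.0.0.0/8 (clear depth 8)
  del 36.115.96.0/24 (clear depth 24)
  ? 193.209.100.74  path d0:H4→d1:-→d2:-→d3:-→d4:-→d5:-→d6:-→d7:-→d8:-→d9:-→d10:-→d11:-→d12:-→d13:-→d14:-→d15:-→d16:-→d17:-→d18:-→d19:-→d20:-→d21:-→d22:-→d23:-→d24:-→d25:-→d26:-→d27:-→d28:H3→d29:-→d30:-→d31:-→d32:H5  best=H5
  ? 167.184.46.164  path d0:H4→d1:-  best=H4
  ? 36.115.96.56  path d0:H4→d1:-→d2:-→d3:-→d4:-→d5:-→d6:-→d7:-→d8:-→d9:-→d10:-→d11:-→d12:-→d13:-→d14:-→d15:-→d16:-→d17:-→d18:-→d19:-→d20:-→d21:-→d22:-→d23:-→d24:-→d25:-→d26:-→d27:-→d28:-→d29:-→d30:-→d31:-→d32:H5  best=H5
  del 110.249.149.176/28 (clear depth 28)
  del 20.240.0.0/12 (clear depth 12)
  del 20.246.160.0/19 (clear depth 19)
  + 0.0.0.0/0 (H2) depth=0
  + 32.0.0.0/5 (H2) depth=5
  ? 20.246.189.224  path d0:H2→d1:-→d2:-→d3:-→d4:-→d5:-→d6:-→d7:-→d8:-→d9:-→d10:-→d11:-→d12:-→d13:-→d14:-→d15:-→d16:-→d17:-→d18:-→d19:-→d20:-→d21:-→d22:-→d23:-→d24:-→d25:-→d26:-→d27:-→d28:-→d29:-→d30:-→d31:-→d32:H2  best=H2
  ? 193.209.100.74  path d0:H2→d1:-→d2:-→d3:-→d4:-→d5:-→d6:-→d7:-→d8:-→d9:-→d10:-→d11:-→d12:-→d13:-→d14:-→d15:-→d16:-→d17:-→d18:-→d19:-→d20:-→d21:-→d22:-→d23:-→d24:-→d25:-→d26:-→d27:-→d28:H3→d29:-→d30:-→d31:-→d32:H5  best=H5
  + 36.115.96.56/30 (H3) depth=30
  + 193.209.100.0/25 (H2) depth=25
  + 0.0.0.0/0 (H1) depth=0
  + 193.209.0.0/16 (H3) depth=16
  + 110.240.0.0/12 (H1) depth=12

== LOOKUPS ==
["H5","H4","H5","H3","H5","H4","H5","H2","H5"]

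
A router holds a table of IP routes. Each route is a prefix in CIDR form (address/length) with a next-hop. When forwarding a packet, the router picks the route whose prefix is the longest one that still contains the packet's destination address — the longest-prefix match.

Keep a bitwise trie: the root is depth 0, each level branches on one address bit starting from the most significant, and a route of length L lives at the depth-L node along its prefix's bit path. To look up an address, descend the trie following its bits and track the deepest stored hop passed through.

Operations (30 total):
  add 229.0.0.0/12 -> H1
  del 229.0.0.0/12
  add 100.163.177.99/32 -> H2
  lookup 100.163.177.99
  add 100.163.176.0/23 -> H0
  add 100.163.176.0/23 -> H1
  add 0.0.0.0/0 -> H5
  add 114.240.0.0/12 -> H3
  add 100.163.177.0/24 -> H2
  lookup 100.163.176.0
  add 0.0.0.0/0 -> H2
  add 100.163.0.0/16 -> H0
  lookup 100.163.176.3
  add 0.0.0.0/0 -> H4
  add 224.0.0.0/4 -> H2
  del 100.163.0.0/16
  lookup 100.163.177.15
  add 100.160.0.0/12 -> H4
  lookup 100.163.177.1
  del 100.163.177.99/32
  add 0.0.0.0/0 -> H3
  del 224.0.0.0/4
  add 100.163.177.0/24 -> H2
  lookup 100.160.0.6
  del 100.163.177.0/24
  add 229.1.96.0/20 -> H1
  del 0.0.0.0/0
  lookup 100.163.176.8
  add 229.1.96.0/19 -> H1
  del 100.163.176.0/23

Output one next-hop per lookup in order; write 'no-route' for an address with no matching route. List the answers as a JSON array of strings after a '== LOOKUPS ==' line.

Trace:
  add 229.0.0.0/12 -> H1 at depth 12
  del 229.0.0.0/12 (clear depth 12)
  add 100.163.177.99/32 -> H2 at depth 32
  lookup 100.163.177.99: bits 01100100101000111011000101100011 walk d0:-→d1:-→d2:-→d3:-→d4:-→d5:-→d6:-→d7:-→d8:-→d9:-→d10:-→d11:-→d12:-→d13:-→d14:-→d15:-→d16:-→d17:-→d18:-→d19:-→d20:-→d21:-→d22:-→d23:-→d24:-→d25:-→d26:-→d27:-→d28:-→d29:-→d30:-→d31:-→d32:H2 -> H2
  add 100.163.176.0/23 -> H0 at depth 23
  add 100.163.176.0/23 -> H1 at depth 23
  add 0.0.0.0/0 -> H5 at depth 0
  add 114.240.0.0/12 -> H3 at depth 12
  add 100.163.177.0/24 -> H2 at depth 24
  lookup 100.163.176.0: bits 01100100101000111011000 walk d0:H5→d1:-→d2:-→d3:-→d4:-→d5:-→d6:-→d7:-→d8:-→d9:-→d10:-→d11:-→d12:-→d13:-→d14:-→d15:-→d16:-→d17:-→d18:-→d19:-→d20:-→d21:-→d22:-→d23:H1 -> H1
  add 0.0.0.0/0 -> H2 at depth 0
  add 100.163.0.0/16 -> H0 at depth 16
  lookup 100.163.176.3: bits 01100100101000111011000 walk d0:H2→d1:-→d2:-→d3:-→d4:-→d5:-→d6:-→d7:-→d8:-→d9:-→d10:-→d11:-→d12:-→d13:-→d14:-→d15:-→d16:H0→d17:-→d18:-→d19:-→d20:-→d21:-→d22:-→d23:H1 -> H1
  add 0.0.0.0/0 -> H4 at depth 0
  add 224.0.0.0/4 -> H2 at depth 4
  del 100.163.0.0/16 (clear depth 16)
  lookup 100.163.177.15: bits 0110010010100011101100010 walk d0:H4→d1:-→d2:-→d3:-→d4:-→d5:-→d6:-→d7:-→d8:-→d9:-→d10:-→d11:-→d12:-→d13:-→d14:-→d15:-→d16:-→d17:-→d18:-→d19:-→d20:-→d21:-→d22:-→d23:H1→d24:H2→d25:- -> H2
  add 100.160.0.0/12 -> H4 at depth 12
  lookup 100.163.177.1: bits 0110010010100011101100010 walk d0:H4→d1:-→d2:-→d3:-→d4:-→d5:-→d6:-→d7:-→d8:-→d9:-→d10:-→d11:-→d12:H4→d13:-→d14:-→d15:-→d16:-→d17:-→d18:-→d19:-→d20:-→d21:-→d22:-→d23:H1→d24:H2→d25:- -> H2
  del 100.163.177.99/32 (clear depth 32)
  add 0.0.0.0/0 -> H3 at depth 0
  del 224.0.0.0/4 (clear depth 4)
  add 100.163.177.0/24 -> H2 at depth 24
  lookup 100.160.0.6: bits 01100100101000 walk d0:H3→d1:-→d2:-→d3:-→d4:-→d5:-→d6:-→d7:-→d8:-→d9:-→d10:-→d11:-→d12:H4→d13:-→d14:- -> H4
  del 100.163.177.0/24 (clear depth 24)
  add 229.1.96.0/20 -> H1 at depth 20
  del 0.0.0.0/0 (clear depth 0)
  lookup 100.163.176.8: bits 01100100101000111011000 walk d0:-→d1:-→d2:-→d3:-→d4:-→d5:-→d6:-→d7:-→d8:-→d9:-→d10:-→d11:-→d12:H4→d13:-→d14:-→d15:-→d16:-→d17:-→d18:-→d19:-→d20:-→d21:-→d22:-→d23:H1 -> H1
  add 229.1.96.0/19 -> H1 at depth 19
  del 100.163.176.0/23 (clear depth 23)

== LOOKUPS ==
["H2","H1","H1","H2","H2","H4","H1"]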